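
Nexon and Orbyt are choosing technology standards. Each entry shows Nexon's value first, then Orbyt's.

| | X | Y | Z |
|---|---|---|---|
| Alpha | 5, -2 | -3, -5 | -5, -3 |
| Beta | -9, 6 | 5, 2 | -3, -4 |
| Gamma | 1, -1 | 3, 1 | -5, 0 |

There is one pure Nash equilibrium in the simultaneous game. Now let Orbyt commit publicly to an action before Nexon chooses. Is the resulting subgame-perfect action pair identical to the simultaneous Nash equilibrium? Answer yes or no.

no

Nexon best-responds to each possible Orbyt move:
- X: BR = Alpha, leader payoff -2.
- Y: BR = Beta, leader payoff 2.
- Z: BR = Beta, leader payoff -4.
Orbyt's induced payoffs are -2, 2, -4, so Orbyt commits to Y. Subgame-perfect outcome: (Beta, Y) with payoffs (5, 2).
Now find the simultaneous Nash equilibrium.
Nexon's best replies: X→Alpha; Y→Beta; Z→Beta.
Orbyt's best replies: Alpha→X; Beta→X; Gamma→Y.
Only (Alpha, X) has each player best-responding; Nash payoffs (5, -2).
Sequential outcome (Beta, Y) differs from the Nash profile (Alpha, X).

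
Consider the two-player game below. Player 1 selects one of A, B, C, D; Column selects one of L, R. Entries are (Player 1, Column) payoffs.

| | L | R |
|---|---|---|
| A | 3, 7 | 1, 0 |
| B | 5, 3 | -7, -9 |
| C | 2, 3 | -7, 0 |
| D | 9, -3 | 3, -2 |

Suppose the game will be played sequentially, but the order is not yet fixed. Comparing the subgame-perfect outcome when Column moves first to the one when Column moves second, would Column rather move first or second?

second

If Player 1 leads: Column's best replies are A→L, B→L, C→L, D→R; Player 1's induced payoffs 3, 5, 2, 3; outcome (B, L), payoffs (5, 3).
If Column leads: Player 1's best replies are L→D, R→D; Column's induced payoffs -3, -2; outcome (D, R), payoffs (3, -2).
Column gets -2 moving first and 3 moving second, so Column prefers to move second.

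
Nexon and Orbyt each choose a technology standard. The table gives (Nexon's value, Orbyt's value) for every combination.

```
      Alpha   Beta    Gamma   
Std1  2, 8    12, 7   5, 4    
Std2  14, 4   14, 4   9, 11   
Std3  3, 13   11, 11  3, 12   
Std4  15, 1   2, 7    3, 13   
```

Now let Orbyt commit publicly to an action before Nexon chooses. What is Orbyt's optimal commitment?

Gamma

Work backward from Nexon's decision.
- Alpha: BR = Std4, leader payoff 1.
- Beta: BR = Std2, leader payoff 4.
- Gamma: BR = Std2, leader payoff 11.
Maximizing over 1, 4, 11, Orbyt chooses Gamma. Subgame-perfect outcome: (Std2, Gamma) with payoffs (9, 11).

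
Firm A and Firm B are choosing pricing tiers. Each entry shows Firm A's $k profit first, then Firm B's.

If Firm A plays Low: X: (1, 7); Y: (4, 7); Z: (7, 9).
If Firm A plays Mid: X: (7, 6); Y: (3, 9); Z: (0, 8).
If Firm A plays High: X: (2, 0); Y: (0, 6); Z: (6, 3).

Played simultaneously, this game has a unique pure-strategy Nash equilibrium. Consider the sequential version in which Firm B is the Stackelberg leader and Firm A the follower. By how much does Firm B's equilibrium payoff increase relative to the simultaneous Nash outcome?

Firm A best-responds to each possible Firm B move:
- X: BR = Mid, leader payoff 6.
- Y: BR = Low, leader payoff 7.
- Z: BR = Low, leader payoff 9.
Among 6, 7, 9, the best is 9 at Z. Subgame-perfect outcome: (Low, Z) with payoffs (7, 9).
Now find the simultaneous Nash equilibrium.
Firm A's best replies: X→Mid; Y→Low; Z→Low.
Firm B's best replies: Low→Z; Mid→Y; High→Y.
Only (Low, Z) has each player best-responding; Nash payoffs (7, 9).
Firm B's commitment gain: 9 − 9 = 0.

0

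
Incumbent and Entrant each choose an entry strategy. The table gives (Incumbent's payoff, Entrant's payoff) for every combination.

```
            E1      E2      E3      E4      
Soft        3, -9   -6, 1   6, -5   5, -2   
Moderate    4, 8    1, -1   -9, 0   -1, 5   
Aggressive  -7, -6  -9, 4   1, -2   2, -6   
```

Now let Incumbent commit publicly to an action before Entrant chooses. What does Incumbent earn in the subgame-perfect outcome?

Solve by backward induction (Incumbent leads).
- Soft: BR = E2, leader payoff -6.
- Moderate: BR = E1, leader payoff 4.
- Aggressive: BR = E2, leader payoff -9.
Maximizing over -6, 4, -9, Incumbent chooses Moderate. Subgame-perfect outcome: (Moderate, E1) with payoffs (4, 8).

4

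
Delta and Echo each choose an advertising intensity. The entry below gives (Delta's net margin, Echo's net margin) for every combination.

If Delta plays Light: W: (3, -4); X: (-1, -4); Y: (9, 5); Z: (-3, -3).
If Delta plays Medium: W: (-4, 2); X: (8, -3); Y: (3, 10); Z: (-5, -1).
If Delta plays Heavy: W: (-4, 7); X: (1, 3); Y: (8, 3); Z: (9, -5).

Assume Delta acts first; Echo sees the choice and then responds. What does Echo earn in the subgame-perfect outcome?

5

Echo best-responds to each possible Delta move:
- Light: BR = Y, leader payoff 9.
- Medium: BR = Y, leader payoff 3.
- Heavy: BR = W, leader payoff -4.
Maximizing over 9, 3, -4, Delta chooses Light. Subgame-perfect outcome: (Light, Y) with payoffs (9, 5).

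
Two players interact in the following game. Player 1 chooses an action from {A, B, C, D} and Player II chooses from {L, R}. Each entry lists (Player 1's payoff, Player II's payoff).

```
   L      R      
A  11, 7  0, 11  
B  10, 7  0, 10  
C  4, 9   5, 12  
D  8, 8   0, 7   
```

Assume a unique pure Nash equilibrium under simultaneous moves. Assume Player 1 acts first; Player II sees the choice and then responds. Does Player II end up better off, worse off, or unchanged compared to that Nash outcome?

worse off

Backward induction with Player 1 moving first.
- A: Player II compares 7, 11 and picks R; Player 1 would get 0.
- B: Player II compares 7, 10 and picks R; Player 1 would get 0.
- C: Player II compares 9, 12 and picks R; Player 1 would get 5.
- D: Player II compares 8, 7 and picks L; Player 1 would get 8.
Player 1's induced payoffs are 0, 0, 5, 8, so Player 1 commits to D. Subgame-perfect outcome: (D, L) with payoffs (8, 8).
Now find the simultaneous Nash equilibrium.
Player 1's best replies: L→A; R→C.
Player II's best replies: A→R; B→R; C→R; D→L.
The unique mutual best reply is (C, R), giving (5, 12).
Player II earns 8 sequentially versus 12 at the Nash outcome: worse off.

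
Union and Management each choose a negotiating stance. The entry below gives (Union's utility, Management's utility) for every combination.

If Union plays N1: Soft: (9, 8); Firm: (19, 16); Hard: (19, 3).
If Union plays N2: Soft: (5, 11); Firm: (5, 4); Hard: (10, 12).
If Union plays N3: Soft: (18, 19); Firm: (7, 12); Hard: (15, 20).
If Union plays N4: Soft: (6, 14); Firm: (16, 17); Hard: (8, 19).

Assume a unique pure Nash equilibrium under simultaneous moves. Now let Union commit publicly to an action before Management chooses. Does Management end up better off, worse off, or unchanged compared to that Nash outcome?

unchanged

Work backward from Management's decision.
- N1 → Management plays Firm (best of 8, 16, 3); Union gets 19.
- N2 → Management plays Hard (best of 11, 4, 12); Union gets 10.
- N3 → Management plays Hard (best of 19, 12, 20); Union gets 15.
- N4 → Management plays Hard (best of 14, 17, 19); Union gets 8.
Union's induced payoffs are 19, 10, 15, 8, so Union commits to N1. Subgame-perfect outcome: (N1, Firm) with payoffs (19, 16).
For the simultaneous game, intersect best replies.
Union's best replies: Soft→N3; Firm→N1; Hard→N1.
Management's best replies: N1→Firm; N2→Hard; N3→Hard; N4→Hard.
Only (N1, Firm) has each player best-responding; Nash payoffs (19, 16).
Management earns 16 sequentially versus 16 at the Nash outcome: unchanged.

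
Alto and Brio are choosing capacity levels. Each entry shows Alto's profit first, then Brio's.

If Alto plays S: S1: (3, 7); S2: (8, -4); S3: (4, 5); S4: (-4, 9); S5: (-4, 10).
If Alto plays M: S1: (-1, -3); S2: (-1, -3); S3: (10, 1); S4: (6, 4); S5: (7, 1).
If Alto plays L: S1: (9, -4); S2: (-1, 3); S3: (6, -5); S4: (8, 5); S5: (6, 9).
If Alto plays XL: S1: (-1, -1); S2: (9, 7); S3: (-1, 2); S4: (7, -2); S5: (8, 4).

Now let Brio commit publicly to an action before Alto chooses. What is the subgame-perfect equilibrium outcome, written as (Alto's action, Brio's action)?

Alto best-responds to each possible Brio move:
- S1: BR = L, leader payoff -4.
- S2: BR = XL, leader payoff 7.
- S3: BR = M, leader payoff 1.
- S4: BR = L, leader payoff 5.
- S5: BR = XL, leader payoff 4.
Brio's induced payoffs are -4, 7, 1, 5, 4, so Brio commits to S2. Subgame-perfect outcome: (XL, S2) with payoffs (9, 7).

(XL, S2)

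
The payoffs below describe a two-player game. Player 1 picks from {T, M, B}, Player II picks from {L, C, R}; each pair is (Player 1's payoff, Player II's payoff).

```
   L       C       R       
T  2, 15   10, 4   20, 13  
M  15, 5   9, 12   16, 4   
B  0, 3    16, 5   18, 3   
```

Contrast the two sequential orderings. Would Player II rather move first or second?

first

If Player 1 leads: Player II's best replies are T→L, M→C, B→C; Player 1's induced payoffs 2, 9, 16; outcome (B, C), payoffs (16, 5).
If Player II leads: Player 1's best replies are L→M, C→B, R→T; Player II's induced payoffs 5, 5, 13; outcome (T, R), payoffs (20, 13).
Player II gets 13 moving first and 5 moving second, so Player II prefers to move first.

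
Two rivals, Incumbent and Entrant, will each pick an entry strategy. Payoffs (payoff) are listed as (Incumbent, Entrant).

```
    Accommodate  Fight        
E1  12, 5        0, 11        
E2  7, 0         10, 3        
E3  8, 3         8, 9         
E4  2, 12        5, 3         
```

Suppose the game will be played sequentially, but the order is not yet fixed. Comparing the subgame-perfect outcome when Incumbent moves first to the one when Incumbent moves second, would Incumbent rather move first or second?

If Incumbent leads: Entrant's best replies are E1→Fight, E2→Fight, E3→Fight, E4→Accommodate; Incumbent's induced payoffs 0, 10, 8, 2; outcome (E2, Fight), payoffs (10, 3).
If Entrant leads: Incumbent's best replies are Accommodate→E1, Fight→E2; Entrant's induced payoffs 5, 3; outcome (E1, Accommodate), payoffs (12, 5).
Incumbent gets 10 moving first and 12 moving second, so Incumbent prefers to move second.

second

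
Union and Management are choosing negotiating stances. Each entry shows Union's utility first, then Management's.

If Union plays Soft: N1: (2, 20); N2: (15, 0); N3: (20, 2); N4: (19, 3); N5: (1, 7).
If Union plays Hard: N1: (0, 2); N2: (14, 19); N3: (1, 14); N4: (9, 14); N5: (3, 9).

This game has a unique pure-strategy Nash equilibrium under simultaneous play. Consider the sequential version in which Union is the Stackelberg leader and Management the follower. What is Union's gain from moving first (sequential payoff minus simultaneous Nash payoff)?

12

Management best-responds to each possible Union move:
- Soft: Management compares 20, 0, 2, 3, 7 and picks N1; Union would get 2.
- Hard: Management compares 2, 19, 14, 14, 9 and picks N2; Union would get 14.
Among 2, 14, the best is 14 at Hard. Subgame-perfect outcome: (Hard, N2) with payoffs (14, 19).
Under simultaneous play:
Union's best replies: N1→Soft; N2→Soft; N3→Soft; N4→Soft; N5→Hard.
Management's best replies: Soft→N1; Hard→N2.
Only (Soft, N1) has each player best-responding; Nash payoffs (2, 20).
Union's commitment gain: 14 − 2 = 12.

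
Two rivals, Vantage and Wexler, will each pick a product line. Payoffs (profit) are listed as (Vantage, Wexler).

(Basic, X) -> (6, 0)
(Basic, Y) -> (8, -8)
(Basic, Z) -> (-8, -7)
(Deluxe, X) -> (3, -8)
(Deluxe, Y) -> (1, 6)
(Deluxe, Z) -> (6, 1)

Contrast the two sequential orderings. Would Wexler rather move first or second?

first

If Vantage leads: Wexler's best replies are Basic→X, Deluxe→Y; Vantage's induced payoffs 6, 1; outcome (Basic, X), payoffs (6, 0).
If Wexler leads: Vantage's best replies are X→Basic, Y→Basic, Z→Deluxe; Wexler's induced payoffs 0, -8, 1; outcome (Deluxe, Z), payoffs (6, 1).
Wexler gets 1 moving first and 0 moving second, so Wexler prefers to move first.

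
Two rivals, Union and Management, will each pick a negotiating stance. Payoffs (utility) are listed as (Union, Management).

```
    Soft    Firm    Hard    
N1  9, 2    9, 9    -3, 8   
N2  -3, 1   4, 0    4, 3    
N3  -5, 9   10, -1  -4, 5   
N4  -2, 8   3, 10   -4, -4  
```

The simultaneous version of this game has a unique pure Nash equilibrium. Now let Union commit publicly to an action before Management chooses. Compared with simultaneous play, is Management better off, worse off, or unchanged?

Backward induction with Union moving first.
- N1 → Management plays Firm (best of 2, 9, 8); Union gets 9.
- N2 → Management plays Hard (best of 1, 0, 3); Union gets 4.
- N3 → Management plays Soft (best of 9, -1, 5); Union gets -5.
- N4 → Management plays Firm (best of 8, 10, -4); Union gets 3.
Among 9, 4, -5, 3, the best is 9 at N1. Subgame-perfect outcome: (N1, Firm) with payoffs (9, 9).
Now find the simultaneous Nash equilibrium.
Union's best replies: Soft→N1; Firm→N3; Hard→N2.
Management's best replies: N1→Firm; N2→Hard; N3→Soft; N4→Firm.
Only (N2, Hard) has each player best-responding; Nash payoffs (4, 3).
Management earns 9 sequentially versus 3 at the Nash outcome: better off.

better off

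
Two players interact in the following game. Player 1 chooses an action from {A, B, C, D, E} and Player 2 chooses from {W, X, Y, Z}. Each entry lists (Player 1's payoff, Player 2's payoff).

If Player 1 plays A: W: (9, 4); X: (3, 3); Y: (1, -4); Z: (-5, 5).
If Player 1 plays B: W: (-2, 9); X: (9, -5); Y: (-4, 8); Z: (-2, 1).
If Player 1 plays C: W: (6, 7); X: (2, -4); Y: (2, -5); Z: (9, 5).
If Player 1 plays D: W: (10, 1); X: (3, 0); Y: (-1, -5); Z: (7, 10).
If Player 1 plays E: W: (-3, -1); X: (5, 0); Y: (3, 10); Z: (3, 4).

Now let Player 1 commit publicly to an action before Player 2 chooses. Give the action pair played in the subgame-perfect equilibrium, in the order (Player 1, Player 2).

(D, Z)

Backward induction with Player 1 moving first.
- A: Player 2 compares 4, 3, -4, 5 and picks Z; Player 1 would get -5.
- B: Player 2 compares 9, -5, 8, 1 and picks W; Player 1 would get -2.
- C: Player 2 compares 7, -4, -5, 5 and picks W; Player 1 would get 6.
- D: Player 2 compares 1, 0, -5, 10 and picks Z; Player 1 would get 7.
- E: Player 2 compares -1, 0, 10, 4 and picks Y; Player 1 would get 3.
Among -5, -2, 6, 7, 3, the best is 7 at D. Subgame-perfect outcome: (D, Z) with payoffs (7, 10).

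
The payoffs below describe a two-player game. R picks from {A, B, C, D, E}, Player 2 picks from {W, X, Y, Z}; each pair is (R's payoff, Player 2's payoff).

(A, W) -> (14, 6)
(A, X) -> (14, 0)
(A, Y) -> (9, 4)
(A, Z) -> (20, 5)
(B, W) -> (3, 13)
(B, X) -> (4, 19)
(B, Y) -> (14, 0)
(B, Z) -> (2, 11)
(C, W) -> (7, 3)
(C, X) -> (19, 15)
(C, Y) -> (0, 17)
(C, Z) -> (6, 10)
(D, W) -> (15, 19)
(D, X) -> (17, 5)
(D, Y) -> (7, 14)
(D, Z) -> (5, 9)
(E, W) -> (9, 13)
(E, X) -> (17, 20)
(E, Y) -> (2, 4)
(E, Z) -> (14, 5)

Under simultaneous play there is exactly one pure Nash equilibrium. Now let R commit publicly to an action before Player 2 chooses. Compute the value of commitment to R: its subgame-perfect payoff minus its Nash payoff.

2

Work backward from Player 2's decision.
- A: BR = W, leader payoff 14.
- B: BR = X, leader payoff 4.
- C: BR = Y, leader payoff 0.
- D: BR = W, leader payoff 15.
- E: BR = X, leader payoff 17.
Among 14, 4, 0, 15, 17, the best is 17 at E. Subgame-perfect outcome: (E, X) with payoffs (17, 20).
Under simultaneous play:
R's best replies: W→D; X→C; Y→B; Z→A.
Player 2's best replies: A→W; B→X; C→Y; D→W; E→X.
The unique mutual best reply is (D, W), giving (15, 19).
R's commitment gain: 17 − 15 = 2.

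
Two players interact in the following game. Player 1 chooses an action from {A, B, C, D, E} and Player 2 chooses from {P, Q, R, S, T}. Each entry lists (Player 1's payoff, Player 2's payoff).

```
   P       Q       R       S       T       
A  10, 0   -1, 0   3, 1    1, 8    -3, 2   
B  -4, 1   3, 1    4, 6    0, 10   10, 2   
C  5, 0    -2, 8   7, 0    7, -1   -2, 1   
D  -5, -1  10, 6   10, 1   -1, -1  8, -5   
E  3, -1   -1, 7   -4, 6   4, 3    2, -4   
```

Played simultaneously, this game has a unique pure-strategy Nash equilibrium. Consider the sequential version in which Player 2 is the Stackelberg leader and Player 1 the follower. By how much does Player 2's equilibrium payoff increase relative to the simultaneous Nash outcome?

0

Work backward from Player 1's decision.
- P → Player 1 plays A (best of 10, -4, 5, -5, 3); Player 2 gets 0.
- Q → Player 1 plays D (best of -1, 3, -2, 10, -1); Player 2 gets 6.
- R → Player 1 plays D (best of 3, 4, 7, 10, -4); Player 2 gets 1.
- S → Player 1 plays C (best of 1, 0, 7, -1, 4); Player 2 gets -1.
- T → Player 1 plays B (best of -3, 10, -2, 8, 2); Player 2 gets 2.
Player 2's induced payoffs are 0, 6, 1, -1, 2, so Player 2 commits to Q. Subgame-perfect outcome: (D, Q) with payoffs (10, 6).
For the simultaneous game, intersect best replies.
Player 1's best replies: P→A; Q→D; R→D; S→C; T→B.
Player 2's best replies: A→S; B→S; C→Q; D→Q; E→Q.
The unique mutual best reply is (D, Q), giving (10, 6).
Player 2's commitment gain: 6 − 6 = 0.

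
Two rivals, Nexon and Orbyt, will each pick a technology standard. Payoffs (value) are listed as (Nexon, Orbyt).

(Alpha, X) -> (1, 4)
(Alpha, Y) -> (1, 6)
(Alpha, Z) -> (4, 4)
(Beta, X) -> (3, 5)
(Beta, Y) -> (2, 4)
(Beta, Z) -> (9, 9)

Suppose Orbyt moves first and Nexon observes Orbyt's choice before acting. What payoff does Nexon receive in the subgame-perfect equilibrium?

Backward induction with Orbyt moving first.
- X: Nexon compares 1, 3 and picks Beta; Orbyt would get 5.
- Y: Nexon compares 1, 2 and picks Beta; Orbyt would get 4.
- Z: Nexon compares 4, 9 and picks Beta; Orbyt would get 9.
Among 5, 4, 9, the best is 9 at Z. Subgame-perfect outcome: (Beta, Z) with payoffs (9, 9).

9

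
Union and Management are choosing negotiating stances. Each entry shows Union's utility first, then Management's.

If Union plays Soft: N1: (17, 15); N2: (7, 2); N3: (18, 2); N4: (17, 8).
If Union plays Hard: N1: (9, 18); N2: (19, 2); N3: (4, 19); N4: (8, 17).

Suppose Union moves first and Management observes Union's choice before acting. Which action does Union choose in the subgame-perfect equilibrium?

Management best-responds to each possible Union move:
- Soft: Management compares 15, 2, 2, 8 and picks N1; Union would get 17.
- Hard: Management compares 18, 2, 19, 17 and picks N3; Union would get 4.
Among 17, 4, the best is 17 at Soft. Subgame-perfect outcome: (Soft, N1) with payoffs (17, 15).

Soft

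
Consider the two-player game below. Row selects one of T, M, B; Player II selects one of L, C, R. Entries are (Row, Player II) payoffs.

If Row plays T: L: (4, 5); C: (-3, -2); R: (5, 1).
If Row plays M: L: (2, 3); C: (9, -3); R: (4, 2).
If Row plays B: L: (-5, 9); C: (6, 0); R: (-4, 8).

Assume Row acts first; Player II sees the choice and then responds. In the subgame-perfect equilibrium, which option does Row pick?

Work backward from Player II's decision.
- T: BR = L, leader payoff 4.
- M: BR = L, leader payoff 2.
- B: BR = L, leader payoff -5.
Row's induced payoffs are 4, 2, -5, so Row commits to T. Subgame-perfect outcome: (T, L) with payoffs (4, 5).

T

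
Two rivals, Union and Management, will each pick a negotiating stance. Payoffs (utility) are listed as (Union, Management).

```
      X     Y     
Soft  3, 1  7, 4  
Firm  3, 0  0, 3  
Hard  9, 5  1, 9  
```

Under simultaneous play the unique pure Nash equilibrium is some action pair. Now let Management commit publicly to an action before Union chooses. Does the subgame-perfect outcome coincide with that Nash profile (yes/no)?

no

Union best-responds to each possible Management move:
- X: Union compares 3, 3, 9 and picks Hard; Management would get 5.
- Y: Union compares 7, 0, 1 and picks Soft; Management would get 4.
Maximizing over 5, 4, Management chooses X. Subgame-perfect outcome: (Hard, X) with payoffs (9, 5).
Under simultaneous play:
Union's best replies: X→Hard; Y→Soft.
Management's best replies: Soft→Y; Firm→Y; Hard→Y.
The unique mutual best reply is (Soft, Y), giving (7, 4).
Sequential outcome (Hard, X) differs from the Nash profile (Soft, Y).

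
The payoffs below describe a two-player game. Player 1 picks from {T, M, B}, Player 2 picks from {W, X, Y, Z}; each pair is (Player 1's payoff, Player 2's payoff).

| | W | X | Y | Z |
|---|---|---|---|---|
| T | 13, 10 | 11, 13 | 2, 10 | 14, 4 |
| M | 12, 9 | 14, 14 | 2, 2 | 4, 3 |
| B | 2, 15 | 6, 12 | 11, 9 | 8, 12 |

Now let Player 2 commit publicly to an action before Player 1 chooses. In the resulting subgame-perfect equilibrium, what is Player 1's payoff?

Work backward from Player 1's decision.
- W: BR = T, leader payoff 10.
- X: BR = M, leader payoff 14.
- Y: BR = B, leader payoff 9.
- Z: BR = T, leader payoff 4.
Maximizing over 10, 14, 9, 4, Player 2 chooses X. Subgame-perfect outcome: (M, X) with payoffs (14, 14).

14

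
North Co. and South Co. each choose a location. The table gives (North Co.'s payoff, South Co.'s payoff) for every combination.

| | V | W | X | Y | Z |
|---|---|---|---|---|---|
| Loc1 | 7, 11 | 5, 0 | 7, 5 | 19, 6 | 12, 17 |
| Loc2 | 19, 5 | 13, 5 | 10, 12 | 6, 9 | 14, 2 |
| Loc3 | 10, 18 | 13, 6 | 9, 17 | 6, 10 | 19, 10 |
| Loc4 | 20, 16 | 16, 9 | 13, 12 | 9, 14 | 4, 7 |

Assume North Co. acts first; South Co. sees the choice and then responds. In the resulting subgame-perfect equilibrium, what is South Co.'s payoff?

16

Solve by backward induction (North Co. leads).
- Loc1 → South Co. plays Z (best of 11, 0, 5, 6, 17); North Co. gets 12.
- Loc2 → South Co. plays X (best of 5, 5, 12, 9, 2); North Co. gets 10.
- Loc3 → South Co. plays V (best of 18, 6, 17, 10, 10); North Co. gets 10.
- Loc4 → South Co. plays V (best of 16, 9, 12, 14, 7); North Co. gets 20.
North Co.'s induced payoffs are 12, 10, 10, 20, so North Co. commits to Loc4. Subgame-perfect outcome: (Loc4, V) with payoffs (20, 16).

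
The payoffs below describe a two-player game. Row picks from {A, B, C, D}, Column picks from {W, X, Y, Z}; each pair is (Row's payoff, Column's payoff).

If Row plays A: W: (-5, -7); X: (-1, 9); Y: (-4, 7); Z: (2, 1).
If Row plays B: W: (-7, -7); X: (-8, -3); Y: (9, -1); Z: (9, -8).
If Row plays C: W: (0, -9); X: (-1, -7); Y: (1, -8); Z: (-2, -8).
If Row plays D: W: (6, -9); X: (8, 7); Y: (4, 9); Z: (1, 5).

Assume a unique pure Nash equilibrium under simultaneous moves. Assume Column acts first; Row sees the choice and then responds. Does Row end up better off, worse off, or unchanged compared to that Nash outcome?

Solve by backward induction (Column leads).
- W: BR = D, leader payoff -9.
- X: BR = D, leader payoff 7.
- Y: BR = B, leader payoff -1.
- Z: BR = B, leader payoff -8.
Among -9, 7, -1, -8, the best is 7 at X. Subgame-perfect outcome: (D, X) with payoffs (8, 7).
Now find the simultaneous Nash equilibrium.
Row's best replies: W→D; X→D; Y→B; Z→B.
Column's best replies: A→X; B→Y; C→X; D→Y.
Only (B, Y) has each player best-responding; Nash payoffs (9, -1).
Row earns 8 sequentially versus 9 at the Nash outcome: worse off.

worse off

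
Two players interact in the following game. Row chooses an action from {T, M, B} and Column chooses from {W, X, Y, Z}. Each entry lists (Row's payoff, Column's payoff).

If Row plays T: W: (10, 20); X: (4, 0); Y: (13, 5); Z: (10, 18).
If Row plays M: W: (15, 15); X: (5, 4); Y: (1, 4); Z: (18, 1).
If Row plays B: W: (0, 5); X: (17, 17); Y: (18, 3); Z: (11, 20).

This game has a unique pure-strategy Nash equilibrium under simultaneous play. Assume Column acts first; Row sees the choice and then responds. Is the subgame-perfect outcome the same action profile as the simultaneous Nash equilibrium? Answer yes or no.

Backward induction with Column moving first.
- W → Row plays M (best of 10, 15, 0); Column gets 15.
- X → Row plays B (best of 4, 5, 17); Column gets 17.
- Y → Row plays B (best of 13, 1, 18); Column gets 3.
- Z → Row plays M (best of 10, 18, 11); Column gets 1.
Column's induced payoffs are 15, 17, 3, 1, so Column commits to X. Subgame-perfect outcome: (B, X) with payoffs (17, 17).
For the simultaneous game, intersect best replies.
Row's best replies: W→M; X→B; Y→B; Z→M.
Column's best replies: T→W; M→W; B→Z.
The unique mutual best reply is (M, W), giving (15, 15).
Sequential outcome (B, X) differs from the Nash profile (M, W).

no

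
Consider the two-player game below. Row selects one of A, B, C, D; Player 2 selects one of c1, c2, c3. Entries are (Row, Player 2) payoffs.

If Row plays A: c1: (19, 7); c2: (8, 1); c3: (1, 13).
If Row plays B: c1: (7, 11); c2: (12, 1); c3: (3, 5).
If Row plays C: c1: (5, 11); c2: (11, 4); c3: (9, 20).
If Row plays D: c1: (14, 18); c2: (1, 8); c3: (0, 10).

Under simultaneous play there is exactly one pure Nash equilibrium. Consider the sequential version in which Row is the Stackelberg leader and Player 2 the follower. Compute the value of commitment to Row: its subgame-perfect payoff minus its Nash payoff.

Solve by backward induction (Row leads).
- A: BR = c3, leader payoff 1.
- B: BR = c1, leader payoff 7.
- C: BR = c3, leader payoff 9.
- D: BR = c1, leader payoff 14.
Maximizing over 1, 7, 9, 14, Row chooses D. Subgame-perfect outcome: (D, c1) with payoffs (14, 18).
Now find the simultaneous Nash equilibrium.
Row's best replies: c1→A; c2→B; c3→C.
Player 2's best replies: A→c3; B→c1; C→c3; D→c1.
The unique mutual best reply is (C, c3), giving (9, 20).
Row's commitment gain: 14 − 9 = 5.

5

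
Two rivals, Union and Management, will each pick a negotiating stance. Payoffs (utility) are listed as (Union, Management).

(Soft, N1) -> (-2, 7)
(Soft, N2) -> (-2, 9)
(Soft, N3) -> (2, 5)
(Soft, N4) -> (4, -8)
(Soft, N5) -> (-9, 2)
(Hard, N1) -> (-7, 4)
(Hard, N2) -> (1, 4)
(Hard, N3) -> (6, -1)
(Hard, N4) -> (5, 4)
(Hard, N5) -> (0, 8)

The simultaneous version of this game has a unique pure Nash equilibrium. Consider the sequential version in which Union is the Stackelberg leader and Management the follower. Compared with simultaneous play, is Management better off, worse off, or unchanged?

unchanged

Solve by backward induction (Union leads).
- Soft: BR = N2, leader payoff -2.
- Hard: BR = N5, leader payoff 0.
Union's induced payoffs are -2, 0, so Union commits to Hard. Subgame-perfect outcome: (Hard, N5) with payoffs (0, 8).
For the simultaneous game, intersect best replies.
Union's best replies: N1→Soft; N2→Hard; N3→Hard; N4→Hard; N5→Hard.
Management's best replies: Soft→N2; Hard→N5.
Only (Hard, N5) has each player best-responding; Nash payoffs (0, 8).
Management earns 8 sequentially versus 8 at the Nash outcome: unchanged.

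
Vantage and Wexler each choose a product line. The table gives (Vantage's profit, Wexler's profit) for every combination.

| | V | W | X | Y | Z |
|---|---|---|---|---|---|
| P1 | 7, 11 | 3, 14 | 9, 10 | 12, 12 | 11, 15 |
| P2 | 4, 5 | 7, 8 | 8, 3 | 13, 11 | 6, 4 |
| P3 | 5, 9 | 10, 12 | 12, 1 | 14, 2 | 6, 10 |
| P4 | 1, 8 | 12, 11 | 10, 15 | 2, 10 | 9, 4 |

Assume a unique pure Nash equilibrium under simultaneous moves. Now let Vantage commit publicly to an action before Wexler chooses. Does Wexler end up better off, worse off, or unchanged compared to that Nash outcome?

worse off

Work backward from Wexler's decision.
- P1: Wexler compares 11, 14, 10, 12, 15 and picks Z; Vantage would get 11.
- P2: Wexler compares 5, 8, 3, 11, 4 and picks Y; Vantage would get 13.
- P3: Wexler compares 9, 12, 1, 2, 10 and picks W; Vantage would get 10.
- P4: Wexler compares 8, 11, 15, 10, 4 and picks X; Vantage would get 10.
Among 11, 13, 10, 10, the best is 13 at P2. Subgame-perfect outcome: (P2, Y) with payoffs (13, 11).
Now find the simultaneous Nash equilibrium.
Vantage's best replies: V→P1; W→P4; X→P3; Y→P3; Z→P1.
Wexler's best replies: P1→Z; P2→Y; P3→W; P4→X.
The unique mutual best reply is (P1, Z), giving (11, 15).
Wexler earns 11 sequentially versus 15 at the Nash outcome: worse off.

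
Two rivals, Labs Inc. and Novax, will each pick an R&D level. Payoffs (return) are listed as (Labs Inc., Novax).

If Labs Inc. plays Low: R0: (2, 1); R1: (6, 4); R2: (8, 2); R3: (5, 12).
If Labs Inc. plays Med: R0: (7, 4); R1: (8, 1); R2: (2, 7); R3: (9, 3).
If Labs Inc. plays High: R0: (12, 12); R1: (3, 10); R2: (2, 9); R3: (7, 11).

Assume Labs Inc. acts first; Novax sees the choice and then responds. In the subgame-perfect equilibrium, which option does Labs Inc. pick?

High

Novax best-responds to each possible Labs Inc. move:
- Low: Novax compares 1, 4, 2, 12 and picks R3; Labs Inc. would get 5.
- Med: Novax compares 4, 1, 7, 3 and picks R2; Labs Inc. would get 2.
- High: Novax compares 12, 10, 9, 11 and picks R0; Labs Inc. would get 12.
Among 5, 2, 12, the best is 12 at High. Subgame-perfect outcome: (High, R0) with payoffs (12, 12).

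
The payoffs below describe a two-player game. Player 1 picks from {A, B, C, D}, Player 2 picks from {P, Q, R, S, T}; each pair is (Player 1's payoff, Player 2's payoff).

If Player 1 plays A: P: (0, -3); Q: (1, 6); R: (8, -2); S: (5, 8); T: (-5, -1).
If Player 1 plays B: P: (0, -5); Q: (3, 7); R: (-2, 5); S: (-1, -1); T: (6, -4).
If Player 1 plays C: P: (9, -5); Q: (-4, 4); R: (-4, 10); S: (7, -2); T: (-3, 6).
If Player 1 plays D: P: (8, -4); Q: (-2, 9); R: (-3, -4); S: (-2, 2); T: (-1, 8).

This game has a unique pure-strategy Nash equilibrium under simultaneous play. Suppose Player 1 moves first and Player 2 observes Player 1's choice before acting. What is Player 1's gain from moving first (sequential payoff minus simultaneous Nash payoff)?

2

Player 2 best-responds to each possible Player 1 move:
- A: BR = S, leader payoff 5.
- B: BR = Q, leader payoff 3.
- C: BR = R, leader payoff -4.
- D: BR = Q, leader payoff -2.
Among 5, 3, -4, -2, the best is 5 at A. Subgame-perfect outcome: (A, S) with payoffs (5, 8).
Under simultaneous play:
Player 1's best replies: P→C; Q→B; R→A; S→C; T→B.
Player 2's best replies: A→S; B→Q; C→R; D→Q.
Only (B, Q) has each player best-responding; Nash payoffs (3, 7).
Player 1's commitment gain: 5 − 3 = 2.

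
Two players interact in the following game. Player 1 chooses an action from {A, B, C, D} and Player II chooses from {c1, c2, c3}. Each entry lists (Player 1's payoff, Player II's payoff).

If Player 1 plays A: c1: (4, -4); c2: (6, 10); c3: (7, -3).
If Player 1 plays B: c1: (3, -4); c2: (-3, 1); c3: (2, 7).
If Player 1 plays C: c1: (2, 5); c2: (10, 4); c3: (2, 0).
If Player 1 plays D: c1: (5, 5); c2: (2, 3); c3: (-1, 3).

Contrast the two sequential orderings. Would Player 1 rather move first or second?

first

If Player 1 leads: Player II's best replies are A→c2, B→c3, C→c1, D→c1; Player 1's induced payoffs 6, 2, 2, 5; outcome (A, c2), payoffs (6, 10).
If Player II leads: Player 1's best replies are c1→D, c2→C, c3→A; Player II's induced payoffs 5, 4, -3; outcome (D, c1), payoffs (5, 5).
Player 1 gets 6 moving first and 5 moving second, so Player 1 prefers to move first.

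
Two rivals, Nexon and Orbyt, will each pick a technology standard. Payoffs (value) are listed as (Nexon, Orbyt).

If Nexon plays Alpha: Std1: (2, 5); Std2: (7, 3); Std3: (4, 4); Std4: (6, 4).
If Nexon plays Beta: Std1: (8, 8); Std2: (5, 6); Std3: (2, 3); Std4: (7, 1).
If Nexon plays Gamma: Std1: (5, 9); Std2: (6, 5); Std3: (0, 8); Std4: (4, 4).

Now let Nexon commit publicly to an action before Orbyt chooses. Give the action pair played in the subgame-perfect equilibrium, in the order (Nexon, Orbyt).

(Beta, Std1)

Solve by backward induction (Nexon leads).
- Alpha → Orbyt plays Std1 (best of 5, 3, 4, 4); Nexon gets 2.
- Beta → Orbyt plays Std1 (best of 8, 6, 3, 1); Nexon gets 8.
- Gamma → Orbyt plays Std1 (best of 9, 5, 8, 4); Nexon gets 5.
Maximizing over 2, 8, 5, Nexon chooses Beta. Subgame-perfect outcome: (Beta, Std1) with payoffs (8, 8).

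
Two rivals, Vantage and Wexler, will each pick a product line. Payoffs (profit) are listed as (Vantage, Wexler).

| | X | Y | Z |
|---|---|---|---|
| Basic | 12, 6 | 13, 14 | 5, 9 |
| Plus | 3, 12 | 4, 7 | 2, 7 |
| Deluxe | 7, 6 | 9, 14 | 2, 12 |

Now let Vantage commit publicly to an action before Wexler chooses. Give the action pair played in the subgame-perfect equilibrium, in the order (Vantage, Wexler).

(Basic, Y)

Work backward from Wexler's decision.
- Basic → Wexler plays Y (best of 6, 14, 9); Vantage gets 13.
- Plus → Wexler plays X (best of 12, 7, 7); Vantage gets 3.
- Deluxe → Wexler plays Y (best of 6, 14, 12); Vantage gets 9.
Vantage's induced payoffs are 13, 3, 9, so Vantage commits to Basic. Subgame-perfect outcome: (Basic, Y) with payoffs (13, 14).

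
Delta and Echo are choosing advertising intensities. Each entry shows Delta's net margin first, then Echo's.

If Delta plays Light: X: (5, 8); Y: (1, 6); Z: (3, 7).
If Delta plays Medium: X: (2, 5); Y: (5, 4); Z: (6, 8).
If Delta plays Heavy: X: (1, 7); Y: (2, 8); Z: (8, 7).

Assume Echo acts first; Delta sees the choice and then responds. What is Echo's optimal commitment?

Backward induction with Echo moving first.
- X: BR = Light, leader payoff 8.
- Y: BR = Medium, leader payoff 4.
- Z: BR = Heavy, leader payoff 7.
Among 8, 4, 7, the best is 8 at X. Subgame-perfect outcome: (Light, X) with payoffs (5, 8).

X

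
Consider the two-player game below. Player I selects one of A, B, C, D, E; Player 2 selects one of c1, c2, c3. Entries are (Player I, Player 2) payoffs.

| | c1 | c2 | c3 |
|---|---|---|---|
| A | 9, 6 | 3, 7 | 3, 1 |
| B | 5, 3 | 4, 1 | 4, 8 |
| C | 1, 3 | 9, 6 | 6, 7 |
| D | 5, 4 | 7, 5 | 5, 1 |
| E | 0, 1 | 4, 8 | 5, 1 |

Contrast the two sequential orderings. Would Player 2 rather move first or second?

first

If Player I leads: Player 2's best replies are A→c2, B→c3, C→c3, D→c2, E→c2; Player I's induced payoffs 3, 4, 6, 7, 4; outcome (D, c2), payoffs (7, 5).
If Player 2 leads: Player I's best replies are c1→A, c2→C, c3→C; Player 2's induced payoffs 6, 6, 7; outcome (C, c3), payoffs (6, 7).
Player 2 gets 7 moving first and 5 moving second, so Player 2 prefers to move first.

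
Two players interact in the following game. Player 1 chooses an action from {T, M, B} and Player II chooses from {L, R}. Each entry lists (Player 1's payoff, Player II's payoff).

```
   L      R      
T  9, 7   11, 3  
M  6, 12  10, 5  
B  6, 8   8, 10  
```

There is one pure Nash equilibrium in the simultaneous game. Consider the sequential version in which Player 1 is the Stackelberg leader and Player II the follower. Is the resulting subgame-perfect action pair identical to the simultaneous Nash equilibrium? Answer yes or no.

yes

Backward induction with Player 1 moving first.
- T → Player II plays L (best of 7, 3); Player 1 gets 9.
- M → Player II plays L (best of 12, 5); Player 1 gets 6.
- B → Player II plays R (best of 8, 10); Player 1 gets 8.
Player 1's induced payoffs are 9, 6, 8, so Player 1 commits to T. Subgame-perfect outcome: (T, L) with payoffs (9, 7).
Under simultaneous play:
Player 1's best replies: L→T; R→T.
Player II's best replies: T→L; M→L; B→R.
Only (T, L) has each player best-responding; Nash payoffs (9, 7).
Sequential outcome (T, L) coincides with the Nash profile (T, L).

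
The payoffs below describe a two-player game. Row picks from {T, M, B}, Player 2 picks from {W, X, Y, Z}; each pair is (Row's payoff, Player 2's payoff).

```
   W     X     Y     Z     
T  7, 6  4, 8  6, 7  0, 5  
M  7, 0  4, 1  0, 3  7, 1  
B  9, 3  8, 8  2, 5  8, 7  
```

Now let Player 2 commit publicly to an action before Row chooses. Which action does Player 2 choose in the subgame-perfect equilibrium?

X

Row best-responds to each possible Player 2 move:
- W: Row compares 7, 7, 9 and picks B; Player 2 would get 3.
- X: Row compares 4, 4, 8 and picks B; Player 2 would get 8.
- Y: Row compares 6, 0, 2 and picks T; Player 2 would get 7.
- Z: Row compares 0, 7, 8 and picks B; Player 2 would get 7.
Among 3, 8, 7, 7, the best is 8 at X. Subgame-perfect outcome: (B, X) with payoffs (8, 8).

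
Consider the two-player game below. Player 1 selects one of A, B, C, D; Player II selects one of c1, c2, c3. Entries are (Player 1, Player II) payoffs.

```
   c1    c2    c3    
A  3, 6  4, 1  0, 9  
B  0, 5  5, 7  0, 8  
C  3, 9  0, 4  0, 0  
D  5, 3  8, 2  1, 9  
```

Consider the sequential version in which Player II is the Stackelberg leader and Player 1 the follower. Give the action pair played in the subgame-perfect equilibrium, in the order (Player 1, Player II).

(D, c3)

Player 1 best-responds to each possible Player II move:
- c1: Player 1 compares 3, 0, 3, 5 and picks D; Player II would get 3.
- c2: Player 1 compares 4, 5, 0, 8 and picks D; Player II would get 2.
- c3: Player 1 compares 0, 0, 0, 1 and picks D; Player II would get 9.
Maximizing over 3, 2, 9, Player II chooses c3. Subgame-perfect outcome: (D, c3) with payoffs (1, 9).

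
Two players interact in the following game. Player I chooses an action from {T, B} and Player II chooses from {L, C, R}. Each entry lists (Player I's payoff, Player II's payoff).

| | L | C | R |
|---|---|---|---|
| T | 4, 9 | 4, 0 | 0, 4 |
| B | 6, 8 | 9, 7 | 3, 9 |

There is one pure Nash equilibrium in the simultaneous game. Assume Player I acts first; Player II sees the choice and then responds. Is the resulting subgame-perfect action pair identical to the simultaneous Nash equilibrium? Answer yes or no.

no

Player II best-responds to each possible Player I move:
- T → Player II plays L (best of 9, 0, 4); Player I gets 4.
- B → Player II plays R (best of 8, 7, 9); Player I gets 3.
Player I's induced payoffs are 4, 3, so Player I commits to T. Subgame-perfect outcome: (T, L) with payoffs (4, 9).
Under simultaneous play:
Player I's best replies: L→B; C→B; R→B.
Player II's best replies: T→L; B→R.
Only (B, R) has each player best-responding; Nash payoffs (3, 9).
Sequential outcome (T, L) differs from the Nash profile (B, R).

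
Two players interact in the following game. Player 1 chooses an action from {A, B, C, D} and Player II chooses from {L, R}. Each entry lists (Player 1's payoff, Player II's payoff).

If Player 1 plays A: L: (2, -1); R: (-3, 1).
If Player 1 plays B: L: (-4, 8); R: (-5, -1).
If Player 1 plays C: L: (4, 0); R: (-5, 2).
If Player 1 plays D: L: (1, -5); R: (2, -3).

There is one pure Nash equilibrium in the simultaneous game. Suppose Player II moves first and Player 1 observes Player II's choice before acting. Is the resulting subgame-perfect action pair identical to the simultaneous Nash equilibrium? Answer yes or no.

Solve by backward induction (Player II leads).
- L: Player 1 compares 2, -4, 4, 1 and picks C; Player II would get 0.
- R: Player 1 compares -3, -5, -5, 2 and picks D; Player II would get -3.
Among 0, -3, the best is 0 at L. Subgame-perfect outcome: (C, L) with payoffs (4, 0).
Now find the simultaneous Nash equilibrium.
Player 1's best replies: L→C; R→D.
Player II's best replies: A→R; B→L; C→R; D→R.
The unique mutual best reply is (D, R), giving (2, -3).
Sequential outcome (C, L) differs from the Nash profile (D, R).

no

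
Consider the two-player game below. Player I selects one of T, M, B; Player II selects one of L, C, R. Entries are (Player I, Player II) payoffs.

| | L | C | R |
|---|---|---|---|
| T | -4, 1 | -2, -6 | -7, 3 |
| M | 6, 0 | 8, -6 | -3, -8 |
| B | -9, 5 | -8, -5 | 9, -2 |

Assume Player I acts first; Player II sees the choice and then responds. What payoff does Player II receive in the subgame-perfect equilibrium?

Backward induction with Player I moving first.
- T: Player II compares 1, -6, 3 and picks R; Player I would get -7.
- M: Player II compares 0, -6, -8 and picks L; Player I would get 6.
- B: Player II compares 5, -5, -2 and picks L; Player I would get -9.
Among -7, 6, -9, the best is 6 at M. Subgame-perfect outcome: (M, L) with payoffs (6, 0).

0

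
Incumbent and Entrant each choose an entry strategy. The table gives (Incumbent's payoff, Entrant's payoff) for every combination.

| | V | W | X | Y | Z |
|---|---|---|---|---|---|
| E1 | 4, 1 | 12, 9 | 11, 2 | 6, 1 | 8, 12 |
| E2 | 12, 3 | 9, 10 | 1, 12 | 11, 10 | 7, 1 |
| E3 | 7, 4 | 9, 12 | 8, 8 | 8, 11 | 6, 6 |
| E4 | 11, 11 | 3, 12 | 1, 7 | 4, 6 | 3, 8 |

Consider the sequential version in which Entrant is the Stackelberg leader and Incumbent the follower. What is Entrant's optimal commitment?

Z

Backward induction with Entrant moving first.
- V → Incumbent plays E2 (best of 4, 12, 7, 11); Entrant gets 3.
- W → Incumbent plays E1 (best of 12, 9, 9, 3); Entrant gets 9.
- X → Incumbent plays E1 (best of 11, 1, 8, 1); Entrant gets 2.
- Y → Incumbent plays E2 (best of 6, 11, 8, 4); Entrant gets 10.
- Z → Incumbent plays E1 (best of 8, 7, 6, 3); Entrant gets 12.
Maximizing over 3, 9, 2, 10, 12, Entrant chooses Z. Subgame-perfect outcome: (E1, Z) with payoffs (8, 12).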